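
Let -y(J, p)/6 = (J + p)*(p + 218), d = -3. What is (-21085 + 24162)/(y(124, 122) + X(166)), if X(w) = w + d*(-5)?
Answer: -3077/501659 ≈ -0.0061336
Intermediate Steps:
y(J, p) = -6*(218 + p)*(J + p) (y(J, p) = -6*(J + p)*(p + 218) = -6*(J + p)*(218 + p) = -6*(218 + p)*(J + p))
X(w) = 15 + w (X(w) = w - 3*(-5) = w + 15 = 15 + w)
(-21085 + 24162)/(y(124, 122) + X(166)) = (-21085 + 24162)/((-1308*124 - 1308*122 - 6*122**2 - 6*124*122) + (15 + 166)) = 3077/((-162192 - 159576 - 6*14884 - 90768) + 181) = 3077/((-162192 - 159576 - 89304 - 90768) + 181) = 3077/(-501840 + 181) = 3077/(-501659) = 3077*(-1/501659) = -3077/501659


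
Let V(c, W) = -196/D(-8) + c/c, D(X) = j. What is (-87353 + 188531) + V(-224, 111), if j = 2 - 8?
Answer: 303635/3 ≈ 1.0121e+5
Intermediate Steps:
j = -6
D(X) = -6
V(c, W) = 101/3 (V(c, W) = -196/(-6) + c/c = -196*(-⅙) + 1 = 98/3 + 1 = 101/3)
(-87353 + 188531) + V(-224, 111) = (-87353 + 188531) + 101/3 = 101178 + 101/3 = 303635/3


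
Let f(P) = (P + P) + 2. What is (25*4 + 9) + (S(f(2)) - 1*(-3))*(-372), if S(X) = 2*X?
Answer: -5471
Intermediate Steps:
f(P) = 2 + 2*P (f(P) = 2*P + 2 = 2 + 2*P)
(25*4 + 9) + (S(f(2)) - 1*(-3))*(-372) = (25*4 + 9) + (2*(2 + 2*2) - 1*(-3))*(-372) = (100 + 9) + (2*(2 + 4) + 3)*(-372) = 109 + (2*6 + 3)*(-372) = 109 + (12 + 3)*(-372) = 109 + 15*(-372) = 109 - 5580 = -5471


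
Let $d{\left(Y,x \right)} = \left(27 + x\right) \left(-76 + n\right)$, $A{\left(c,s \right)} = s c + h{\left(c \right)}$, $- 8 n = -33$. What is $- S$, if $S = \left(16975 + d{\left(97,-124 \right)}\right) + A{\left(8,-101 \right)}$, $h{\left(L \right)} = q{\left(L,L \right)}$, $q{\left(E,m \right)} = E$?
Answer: $- \frac{185175}{8} \approx -23147.0$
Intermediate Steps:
$h{\left(L \right)} = L$
$n = \frac{33}{8}$ ($n = \left(- \frac{1}{8}\right) \left(-33\right) = \frac{33}{8} \approx 4.125$)
$A{\left(c,s \right)} = c + c s$ ($A{\left(c,s \right)} = s c + c = c s + c = c + c s$)
$d{\left(Y,x \right)} = - \frac{15525}{8} - \frac{575 x}{8}$ ($d{\left(Y,x \right)} = \left(27 + x\right) \left(-76 + \frac{33}{8}\right) = \left(27 + x\right) \left(- \frac{575}{8}\right) = - \frac{15525}{8} - \frac{575 x}{8}$)
$S = \frac{185175}{8}$ ($S = \left(16975 - - \frac{55775}{8}\right) + 8 \left(1 - 101\right) = \left(16975 + \left(- \frac{15525}{8} + \frac{17825}{2}\right)\right) + 8 \left(-100\right) = \left(16975 + \frac{55775}{8}\right) - 800 = \frac{191575}{8} - 800 = \frac{185175}{8} \approx 23147.0$)
$- S = \left(-1\right) \frac{185175}{8} = - \frac{185175}{8}$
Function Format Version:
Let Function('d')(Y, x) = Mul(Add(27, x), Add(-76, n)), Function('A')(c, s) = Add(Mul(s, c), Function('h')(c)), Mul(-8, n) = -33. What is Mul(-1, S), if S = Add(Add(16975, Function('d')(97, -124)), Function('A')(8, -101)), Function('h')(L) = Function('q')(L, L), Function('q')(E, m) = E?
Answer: Rational(-185175, 8) ≈ -23147.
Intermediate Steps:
Function('h')(L) = L
n = Rational(33, 8) (n = Mul(Rational(-1, 8), -33) = Rational(33, 8) ≈ 4.1250)
Function('A')(c, s) = Add(c, Mul(c, s)) (Function('A')(c, s) = Add(Mul(s, c), c) = Add(Mul(c, s), c) = Add(c, Mul(c, s)))
Function('d')(Y, x) = Add(Rational(-15525, 8), Mul(Rational(-575, 8), x)) (Function('d')(Y, x) = Mul(Add(27, x), Add(-76, Rational(33, 8))) = Mul(Add(27, x), Rational(-575, 8)) = Add(Rational(-15525, 8), Mul(Rational(-575, 8), x)))
S = Rational(185175, 8) (S = Add(Add(16975, Add(Rational(-15525, 8), Mul(Rational(-575, 8), -124))), Mul(8, Add(1, -101))) = Add(Add(16975, Add(Rational(-15525, 8), Rational(17825, 2))), Mul(8, -100)) = Add(Add(16975, Rational(55775, 8)), -800) = Add(Rational(191575, 8), -800) = Rational(185175, 8) ≈ 23147.)
Mul(-1, S) = Mul(-1, Rational(185175, 8)) = Rational(-185175, 8)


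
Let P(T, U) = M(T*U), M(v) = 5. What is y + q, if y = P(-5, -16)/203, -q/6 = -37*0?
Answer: 5/203 ≈ 0.024631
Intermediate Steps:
P(T, U) = 5
q = 0 (q = -(-222)*0 = -6*0 = 0)
y = 5/203 ≈ 0.024631
y + q = 5/203 + 0 = 5/203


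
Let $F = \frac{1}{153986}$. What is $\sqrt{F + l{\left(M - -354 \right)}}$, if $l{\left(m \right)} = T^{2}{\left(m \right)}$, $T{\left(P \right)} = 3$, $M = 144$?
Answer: $\frac{5 \sqrt{8536213910}}{153986} \approx 3.0$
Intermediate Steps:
$F = \frac{1}{153986} \approx 6.4941 \cdot 10^{-6}$
$l{\left(m \right)} = 9$ ($l{\left(m \right)} = 3^{2} = 9$)
$\sqrt{F + l{\left(M - -354 \right)}} = \sqrt{\frac{1}{153986} + 9} = \sqrt{\frac{1385875}{153986}} = \frac{5 \sqrt{8536213910}}{153986}$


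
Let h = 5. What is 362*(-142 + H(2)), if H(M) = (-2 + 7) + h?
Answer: -47784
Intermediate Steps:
H(M) = 10 (H(M) = (-2 + 7) + 5 = 5 + 5 = 10)
362*(-142 + H(2)) = 362*(-142 + 10) = 362*(-132) = -47784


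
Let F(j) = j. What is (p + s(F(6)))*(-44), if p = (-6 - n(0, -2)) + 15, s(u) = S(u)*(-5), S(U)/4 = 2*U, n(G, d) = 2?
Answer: 10252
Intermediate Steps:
S(U) = 8*U (S(U) = 4*(2*U) = 8*U)
s(u) = -40*u (s(u) = (8*u)*(-5) = -40*u)
p = 7 (p = (-6 - 1*2) + 15 = (-6 - 2) + 15 = -8 + 15 = 7)
(p + s(F(6)))*(-44) = (7 - 40*6)*(-44) = (7 - 240)*(-44) = -233*(-44) = 10252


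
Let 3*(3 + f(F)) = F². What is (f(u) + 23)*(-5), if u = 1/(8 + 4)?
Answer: -43205/432 ≈ -100.01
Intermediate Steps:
u = 1/12 ≈ 0.083333
f(F) = -3 + F²/3
(f(u) + 23)*(-5) = ((-3 + (1/12)²/3) + 23)*(-5) = ((-3 + (⅓)*(1/144)) + 23)*(-5) = ((-3 + 1/432) + 23)*(-5) = (-1295/432 + 23)*(-5) = (8641/432)*(-5) = -43205/432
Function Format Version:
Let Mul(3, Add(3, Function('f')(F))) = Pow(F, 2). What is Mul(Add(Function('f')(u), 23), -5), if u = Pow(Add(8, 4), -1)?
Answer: Rational(-43205, 432) ≈ -100.01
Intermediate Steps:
u = Rational(1, 12) (u = Pow(12, -1) = Rational(1, 12) ≈ 0.083333)
Function('f')(F) = Add(-3, Mul(Rational(1, 3), Pow(F, 2)))
Mul(Add(Function('f')(u), 23), -5) = Mul(Add(Add(-3, Mul(Rational(1, 3), Pow(Rational(1, 12), 2))), 23), -5) = Mul(Add(Add(-3, Mul(Rational(1, 3), Rational(1, 144))), 23), -5) = Mul(Add(Add(-3, Rational(1, 432)), 23), -5) = Mul(Add(Rational(-1295, 432), 23), -5) = Mul(Rational(8641, 432), -5) = Rational(-43205, 432)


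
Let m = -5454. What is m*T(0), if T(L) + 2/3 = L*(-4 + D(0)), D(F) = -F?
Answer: 3636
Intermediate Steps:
T(L) = -2/3 - 4*L (T(L) = -2/3 + L*(-4 - 1*0) = -2/3 + L*(-4 + 0) = -2/3 + L*(-4) = -2/3 - 4*L)
m*T(0) = -5454*(-2/3 - 4*0) = -5454*(-2/3 + 0) = -5454*(-2/3) = 3636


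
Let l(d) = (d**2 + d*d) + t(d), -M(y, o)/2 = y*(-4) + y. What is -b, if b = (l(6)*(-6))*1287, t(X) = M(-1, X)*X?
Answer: 277992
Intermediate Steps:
M(y, o) = 6*y (M(y, o) = -2*(y*(-4) + y) = -2*(-4*y + y) = -(-6)*y = 6*y)
t(X) = -6*X (t(X) = (6*(-1))*X = -6*X)
l(d) = -6*d + 2*d**2 (l(d) = (d**2 + d*d) - 6*d = (d**2 + d**2) - 6*d = 2*d**2 - 6*d = -6*d + 2*d**2)
b = -277992 (b = ((2*6*(-3 + 6))*(-6))*1287 = ((2*6*3)*(-6))*1287 = (36*(-6))*1287 = -216*1287 = -277992)
-b = -1*(-277992) = 277992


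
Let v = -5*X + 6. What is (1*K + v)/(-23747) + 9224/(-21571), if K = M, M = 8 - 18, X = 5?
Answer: -218416769/512246537 ≈ -0.42639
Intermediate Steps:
M = -10
K = -10
v = -19 (v = -5*5 + 6 = -25 + 6 = -19)
(1*K + v)/(-23747) + 9224/(-21571) = (1*(-10) - 19)/(-23747) + 9224/(-21571) = (-10 - 19)*(-1/23747) + 9224*(-1/21571) = -29*(-1/23747) - 9224/21571 = 29/23747 - 9224/21571 = -218416769/512246537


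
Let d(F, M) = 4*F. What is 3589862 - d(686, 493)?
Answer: 3587118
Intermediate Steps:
3589862 - d(686, 493) = 3589862 - 4*686 = 3589862 - 1*2744 = 3589862 - 2744 = 3587118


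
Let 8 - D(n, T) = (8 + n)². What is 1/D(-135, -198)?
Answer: -1/16121 ≈ -6.2031e-5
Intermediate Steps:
D(n, T) = 8 - (8 + n)²
1/D(-135, -198) = 1/(8 - (8 - 135)²) = 1/(8 - 1*(-127)²) = 1/(8 - 1*16129) = 1/(8 - 16129) = 1/(-16121) = -1/16121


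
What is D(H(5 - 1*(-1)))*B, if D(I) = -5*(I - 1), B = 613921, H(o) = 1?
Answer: 0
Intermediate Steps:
D(I) = 5 - 5*I (D(I) = -5*(-1 + I) = 5 - 5*I)
D(H(5 - 1*(-1)))*B = (5 - 5*1)*613921 = (5 - 5)*613921 = 0*613921 = 0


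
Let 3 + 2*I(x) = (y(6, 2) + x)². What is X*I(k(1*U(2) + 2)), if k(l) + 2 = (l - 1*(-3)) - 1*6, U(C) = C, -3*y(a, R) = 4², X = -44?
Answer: -7348/9 ≈ -816.44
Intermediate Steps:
y(a, R) = -16/3 (y(a, R) = -⅓*4² = -⅓*16 = -16/3)
k(l) = -5 + l (k(l) = -2 + ((l - 1*(-3)) - 1*6) = -2 + ((l + 3) - 6) = -2 + ((3 + l) - 6) = -2 + (-3 + l) = -5 + l)
I(x) = -3/2 + (-16/3 + x)²/2
X*I(k(1*U(2) + 2)) = -44*(-3/2 + (-16 + 3*(-5 + (1*2 + 2)))²/18) = -44*(-3/2 + (-16 + 3*(-5 + (2 + 2)))²/18) = -44*(-3/2 + (-16 + 3*(-5 + 4))²/18) = -44*(-3/2 + (-16 + 3*(-1))²/18) = -44*(-3/2 + (-16 - 3)²/18) = -44*(-3/2 + (1/18)*(-19)²) = -44*(-3/2 + (1/18)*361) = -44*(-3/2 + 361/18) = -44*167/9 = -7348/9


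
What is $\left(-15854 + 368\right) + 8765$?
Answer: $-6721$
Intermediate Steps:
$\left(-15854 + 368\right) + 8765 = -15486 + 8765 = -6721$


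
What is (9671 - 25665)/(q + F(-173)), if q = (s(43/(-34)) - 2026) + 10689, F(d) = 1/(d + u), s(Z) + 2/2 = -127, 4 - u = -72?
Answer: -775709/413947 ≈ -1.8739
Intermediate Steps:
u = 76 (u = 4 - 1*(-72) = 4 + 72 = 76)
s(Z) = -128 (s(Z) = -1 - 127 = -128)
F(d) = 1/(76 + d) (F(d) = 1/(d + 76) = 1/(76 + d))
q = 8535 (q = (-128 - 2026) + 10689 = -2154 + 10689 = 8535)
(9671 - 25665)/(q + F(-173)) = (9671 - 25665)/(8535 + 1/(76 - 173)) = -15994/(8535 + 1/(-97)) = -15994/(8535 - 1/97) = -15994/827894/97 = -15994*97/827894 = -775709/413947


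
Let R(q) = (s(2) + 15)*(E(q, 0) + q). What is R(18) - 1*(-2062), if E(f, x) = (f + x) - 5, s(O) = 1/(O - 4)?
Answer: 5023/2 ≈ 2511.5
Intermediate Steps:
s(O) = 1/(-4 + O)
E(f, x) = -5 + f + x
R(q) = -145/2 + 29*q (R(q) = (1/(-4 + 2) + 15)*((-5 + q + 0) + q) = (1/(-2) + 15)*((-5 + q) + q) = (-½ + 15)*(-5 + 2*q) = 29*(-5 + 2*q)/2 = -145/2 + 29*q)
R(18) - 1*(-2062) = (-145/2 + 29*18) - 1*(-2062) = (-145/2 + 522) + 2062 = 899/2 + 2062 = 5023/2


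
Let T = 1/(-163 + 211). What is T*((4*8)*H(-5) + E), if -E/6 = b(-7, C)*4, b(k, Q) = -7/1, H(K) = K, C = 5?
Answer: 1/6 ≈ 0.16667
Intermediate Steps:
b(k, Q) = -7 (b(k, Q) = -7*1 = -7)
E = 168 (E = -(-42)*4 = -6*(-28) = 168)
T = 1/48 ≈ 0.020833
T*((4*8)*H(-5) + E) = ((4*8)*(-5) + 168)/48 = (32*(-5) + 168)/48 = (-160 + 168)/48 = (1/48)*8 = 1/6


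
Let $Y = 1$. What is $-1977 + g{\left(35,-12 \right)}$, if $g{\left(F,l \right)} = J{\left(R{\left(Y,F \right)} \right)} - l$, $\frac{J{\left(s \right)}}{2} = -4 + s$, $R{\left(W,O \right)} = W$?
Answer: $-1971$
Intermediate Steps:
$J{\left(s \right)} = -8 + 2 s$ ($J{\left(s \right)} = 2 \left(-4 + s\right) = -8 + 2 s$)
$g{\left(F,l \right)} = -6 - l$ ($g{\left(F,l \right)} = \left(-8 + 2 \cdot 1\right) - l = \left(-8 + 2\right) - l = -6 - l$)
$-1977 + g{\left(35,-12 \right)} = -1977 - -6 = -1977 + \left(-6 + 12\right) = -1977 + 6 = -1971$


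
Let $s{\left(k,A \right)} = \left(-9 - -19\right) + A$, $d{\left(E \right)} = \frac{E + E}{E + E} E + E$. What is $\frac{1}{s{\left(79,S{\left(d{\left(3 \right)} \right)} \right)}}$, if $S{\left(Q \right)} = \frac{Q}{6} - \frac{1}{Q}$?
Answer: $\frac{6}{65} \approx 0.092308$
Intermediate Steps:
$d{\left(E \right)} = 2 E$ ($d{\left(E \right)} = \frac{2 E}{2 E} E + E = 2 E \frac{1}{2 E} E + E = 1 E + E = E + E = 2 E$)
$S{\left(Q \right)} = - \frac{1}{Q} + \frac{Q}{6}$ ($S{\left(Q \right)} = Q \frac{1}{6} - \frac{1}{Q} = \frac{Q}{6} - \frac{1}{Q} = - \frac{1}{Q} + \frac{Q}{6}$)
$s{\left(k,A \right)} = 10 + A$ ($s{\left(k,A \right)} = \left(-9 + 19\right) + A = 10 + A$)
$\frac{1}{s{\left(79,S{\left(d{\left(3 \right)} \right)} \right)}} = \frac{1}{10 - \left(\frac{1}{2 \cdot 3} - \frac{1}{3} \cdot 3\right)} = \frac{1}{10 + \left(- \frac{1}{6} + \frac{1}{6} \cdot 6\right)} = \frac{1}{10 + \left(\left(-1\right) \frac{1}{6} + 1\right)} = \frac{1}{10 + \left(- \frac{1}{6} + 1\right)} = \frac{1}{10 + \frac{5}{6}} = \frac{1}{\frac{65}{6}} = \frac{6}{65}$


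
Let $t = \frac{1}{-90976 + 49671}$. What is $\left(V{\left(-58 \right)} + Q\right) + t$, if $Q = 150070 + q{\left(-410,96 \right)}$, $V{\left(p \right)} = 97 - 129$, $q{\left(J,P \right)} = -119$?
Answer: $\frac{6192404294}{41305} \approx 1.4992 \cdot 10^{5}$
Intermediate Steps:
$V{\left(p \right)} = -32$ ($V{\left(p \right)} = 97 - 129 = -32$)
$t = - \frac{1}{41305}$ ($t = \frac{1}{-41305} = - \frac{1}{41305} \approx -2.421 \cdot 10^{-5}$)
$Q = 149951$ ($Q = 150070 - 119 = 149951$)
$\left(V{\left(-58 \right)} + Q\right) + t = \left(-32 + 149951\right) - \frac{1}{41305} = 149919 - \frac{1}{41305} = \frac{6192404294}{41305}$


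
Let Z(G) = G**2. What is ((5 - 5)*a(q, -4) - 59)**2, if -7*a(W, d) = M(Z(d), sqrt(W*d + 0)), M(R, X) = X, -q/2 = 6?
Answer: 3481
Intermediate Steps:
q = -12 (q = -2*6 = -12)
a(W, d) = -sqrt(W*d)/7 (a(W, d) = -sqrt(W*d + 0)/7 = -sqrt(W*d)/7)
((5 - 5)*a(q, -4) - 59)**2 = ((5 - 5)*(-4*sqrt(3)/7) - 59)**2 = (0*(-4*sqrt(3)/7) - 59)**2 = (0 - 59)**2 = (-59)**2 = 3481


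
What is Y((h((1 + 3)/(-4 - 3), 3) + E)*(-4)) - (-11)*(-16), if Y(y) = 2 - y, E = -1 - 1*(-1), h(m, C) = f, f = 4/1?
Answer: -158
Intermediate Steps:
f = 4 (f = 4*1 = 4)
h(m, C) = 4
E = 0 (E = -1 + 1 = 0)
Y((h((1 + 3)/(-4 - 3), 3) + E)*(-4)) - (-11)*(-16) = (2 - (4 + 0)*(-4)) - (-11)*(-16) = (2 - 4*(-4)) - 1*176 = (2 - 1*(-16)) - 176 = (2 + 16) - 176 = 18 - 176 = -158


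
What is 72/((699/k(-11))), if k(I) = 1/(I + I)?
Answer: -12/2563 ≈ -0.0046820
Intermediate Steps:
k(I) = 1/(2*I)
72/((699/k(-11))) = 72/((699/(((½)/(-11))))) = 72/((699/(((½)*(-1/11))))) = 72/((699/(-1/22))) = 72/((699*(-22))) = 72/(-15378) = 72*(-1/15378) = -12/2563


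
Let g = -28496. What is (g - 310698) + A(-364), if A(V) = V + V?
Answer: -339922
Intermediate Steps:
A(V) = 2*V
(g - 310698) + A(-364) = (-28496 - 310698) + 2*(-364) = -339194 - 728 = -339922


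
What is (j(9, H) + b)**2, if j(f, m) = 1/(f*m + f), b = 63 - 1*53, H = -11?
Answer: 808201/8100 ≈ 99.778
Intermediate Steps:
b = 10 (b = 63 - 53 = 10)
j(f, m) = 1/(f + f*m)
(j(9, H) + b)**2 = (1/(9*(1 - 11)) + 10)**2 = ((1/9)/(-10) + 10)**2 = ((1/9)*(-1/10) + 10)**2 = (-1/90 + 10)**2 = (899/90)**2 = 808201/8100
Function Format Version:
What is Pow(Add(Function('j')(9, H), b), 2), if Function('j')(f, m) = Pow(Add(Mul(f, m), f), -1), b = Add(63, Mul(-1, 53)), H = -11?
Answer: Rational(808201, 8100) ≈ 99.778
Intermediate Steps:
b = 10 (b = Add(63, -53) = 10)
Function('j')(f, m) = Pow(Add(f, Mul(f, m)), -1)
Pow(Add(Function('j')(9, H), b), 2) = Pow(Add(Mul(Pow(9, -1), Pow(Add(1, -11), -1)), 10), 2) = Pow(Add(Mul(Rational(1, 9), Pow(-10, -1)), 10), 2) = Pow(Add(Mul(Rational(1, 9), Rational(-1, 10)), 10), 2) = Pow(Add(Rational(-1, 90), 10), 2) = Pow(Rational(899, 90), 2) = Rational(808201, 8100)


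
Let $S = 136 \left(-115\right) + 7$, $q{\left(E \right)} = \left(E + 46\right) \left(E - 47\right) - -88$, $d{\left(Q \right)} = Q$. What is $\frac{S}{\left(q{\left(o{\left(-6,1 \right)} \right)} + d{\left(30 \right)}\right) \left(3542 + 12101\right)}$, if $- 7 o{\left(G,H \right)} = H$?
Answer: $\frac{766017}{1566615164} \approx 0.00048896$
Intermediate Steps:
$o{\left(G,H \right)} = - \frac{H}{7}$
$q{\left(E \right)} = 88 + \left(-47 + E\right) \left(46 + E\right)$ ($q{\left(E \right)} = \left(46 + E\right) \left(-47 + E\right) + 88 = \left(-47 + E\right) \left(46 + E\right) + 88 = 88 + \left(-47 + E\right) \left(46 + E\right)$)
$S = -15633$ ($S = -15640 + 7 = -15633$)
$\frac{S}{\left(q{\left(o{\left(-6,1 \right)} \right)} + d{\left(30 \right)}\right) \left(3542 + 12101\right)} = - \frac{15633}{\left(\left(-2074 + \left(\left(- \frac{1}{7}\right) 1\right)^{2} - \left(- \frac{1}{7}\right) 1\right) + 30\right) \left(3542 + 12101\right)} = - \frac{15633}{\left(\left(-2074 + \left(- \frac{1}{7}\right)^{2} - - \frac{1}{7}\right) + 30\right) 15643} = - \frac{15633}{\left(\left(-2074 + \frac{1}{49} + \frac{1}{7}\right) + 30\right) 15643} = - \frac{15633}{\left(- \frac{101618}{49} + 30\right) 15643} = - \frac{15633}{\left(- \frac{100148}{49}\right) 15643} = - \frac{15633}{- \frac{1566615164}{49}} = \left(-15633\right) \left(- \frac{49}{1566615164}\right) = \frac{766017}{1566615164}$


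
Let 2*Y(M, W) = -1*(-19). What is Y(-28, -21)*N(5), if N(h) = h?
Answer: 95/2 ≈ 47.500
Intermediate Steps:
Y(M, W) = 19/2 (Y(M, W) = (-1*(-19))/2 = (½)*19 = 19/2)
Y(-28, -21)*N(5) = (19/2)*5 = 95/2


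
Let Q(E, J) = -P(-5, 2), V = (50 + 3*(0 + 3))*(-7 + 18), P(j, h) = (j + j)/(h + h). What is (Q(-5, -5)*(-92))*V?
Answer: -149270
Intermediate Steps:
P(j, h) = j/h (P(j, h) = (2*j)/((2*h)) = (2*j)*(1/(2*h)) = j/h)
V = 649 (V = (50 + 3*3)*11 = (50 + 9)*11 = 59*11 = 649)
Q(E, J) = 5/2 (Q(E, J) = -(-5)/2 = -1*(-5/2) = 5/2)
(Q(-5, -5)*(-92))*V = ((5/2)*(-92))*649 = -230*649 = -149270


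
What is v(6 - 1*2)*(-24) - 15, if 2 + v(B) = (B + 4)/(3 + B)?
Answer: 39/7 ≈ 5.5714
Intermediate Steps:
v(B) = -2 + (4 + B)/(3 + B) (v(B) = -2 + (B + 4)/(3 + B) = -2 + (4 + B)/(3 + B))
v(6 - 1*2)*(-24) - 15 = ((-2 - (6 - 1*2))/(3 + (6 - 1*2)))*(-24) - 15 = ((-2 - (6 - 2))/(3 + (6 - 2)))*(-24) - 15 = ((-2 - 1*4)/(3 + 4))*(-24) - 15 = ((-2 - 4)/7)*(-24) - 15 = ((⅐)*(-6))*(-24) - 15 = -6/7*(-24) - 15 = 144/7 - 15 = 39/7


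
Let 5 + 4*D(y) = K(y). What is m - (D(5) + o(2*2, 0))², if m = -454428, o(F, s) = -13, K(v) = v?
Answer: -454597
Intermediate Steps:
D(y) = -5/4 + y/4
m - (D(5) + o(2*2, 0))² = -454428 - ((-5/4 + (¼)*5) - 13)² = -454428 - ((-5/4 + 5/4) - 13)² = -454428 - (0 - 13)² = -454428 - 1*(-13)² = -454428 - 1*169 = -454428 - 169 = -454597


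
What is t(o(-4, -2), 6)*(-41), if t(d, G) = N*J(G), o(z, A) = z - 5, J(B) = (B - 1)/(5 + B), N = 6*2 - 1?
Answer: -205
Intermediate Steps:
N = 11 (N = 12 - 1 = 11)
J(B) = (-1 + B)/(5 + B)
o(z, A) = -5 + z
t(d, G) = 11*(-1 + G)/(5 + G) (t(d, G) = 11*((-1 + G)/(5 + G)) = 11*(-1 + G)/(5 + G))
t(o(-4, -2), 6)*(-41) = (11*(-1 + 6)/(5 + 6))*(-41) = (11*5/11)*(-41) = (11*(1/11)*5)*(-41) = 5*(-41) = -205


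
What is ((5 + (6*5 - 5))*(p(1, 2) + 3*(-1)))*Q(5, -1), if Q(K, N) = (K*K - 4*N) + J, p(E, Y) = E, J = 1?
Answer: -1800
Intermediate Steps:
Q(K, N) = 1 + K² - 4*N (Q(K, N) = (K*K - 4*N) + 1 = (K² - 4*N) + 1 = 1 + K² - 4*N)
((5 + (6*5 - 5))*(p(1, 2) + 3*(-1)))*Q(5, -1) = ((5 + (6*5 - 5))*(1 + 3*(-1)))*(1 + 5² - 4*(-1)) = ((5 + (30 - 5))*(1 - 3))*(1 + 25 + 4) = ((5 + 25)*(-2))*30 = (30*(-2))*30 = -60*30 = -1800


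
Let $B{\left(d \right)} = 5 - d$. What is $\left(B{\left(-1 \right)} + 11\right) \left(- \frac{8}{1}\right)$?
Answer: $-136$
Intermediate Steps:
$\left(B{\left(-1 \right)} + 11\right) \left(- \frac{8}{1}\right) = \left(\left(5 - -1\right) + 11\right) \left(- \frac{8}{1}\right) = \left(\left(5 + 1\right) + 11\right) \left(\left(-8\right) 1\right) = \left(6 + 11\right) \left(-8\right) = 17 \left(-8\right) = -136$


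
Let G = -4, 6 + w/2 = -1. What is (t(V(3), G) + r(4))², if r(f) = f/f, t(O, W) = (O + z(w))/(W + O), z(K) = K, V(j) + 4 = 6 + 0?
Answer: 49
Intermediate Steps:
w = -14 (w = -12 + 2*(-1) = -12 - 2 = -14)
V(j) = 2 (V(j) = -4 + (6 + 0) = -4 + 6 = 2)
t(O, W) = (-14 + O)/(O + W) (t(O, W) = (O - 14)/(W + O) = (-14 + O)/(O + W))
r(f) = 1
(t(V(3), G) + r(4))² = ((-14 + 2)/(2 - 4) + 1)² = (-12/(-2) + 1)² = (-½*(-12) + 1)² = (6 + 1)² = 7² = 49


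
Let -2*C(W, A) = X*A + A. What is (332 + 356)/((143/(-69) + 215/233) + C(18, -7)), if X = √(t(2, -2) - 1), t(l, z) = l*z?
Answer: 835889017296/34518054323 - 1244791178064*I*√5/34518054323 ≈ 24.216 - 80.637*I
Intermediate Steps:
X = I*√5 (X = √(2*(-2) - 1) = √(-4 - 1) = √(-5) = I*√5 ≈ 2.2361*I)
C(W, A) = -A/2 - I*A*√5/2 (C(W, A) = -((I*√5)*A + A)/2 = -(I*A*√5 + A)/2 = -(A + I*A*√5)/2 = -A/2 - I*A*√5/2)
(332 + 356)/((143/(-69) + 215/233) + C(18, -7)) = (332 + 356)/((143/(-69) + 215/233) - ½*(-7)*(1 + I*√5)) = 688/((143*(-1/69) + 215*(1/233)) + (7/2 + 7*I*√5/2)) = 688/((-143/69 + 215/233) + (7/2 + 7*I*√5/2)) = 688/(-18484/16077 + (7/2 + 7*I*√5/2)) = 688/(75571/32154 + 7*I*√5/2)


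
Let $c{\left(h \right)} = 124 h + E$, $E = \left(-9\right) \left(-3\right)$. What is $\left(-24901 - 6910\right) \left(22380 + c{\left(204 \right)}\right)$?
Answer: $-1517480133$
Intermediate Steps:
$E = 27$
$c{\left(h \right)} = 27 + 124 h$ ($c{\left(h \right)} = 124 h + 27 = 27 + 124 h$)
$\left(-24901 - 6910\right) \left(22380 + c{\left(204 \right)}\right) = \left(-24901 - 6910\right) \left(22380 + \left(27 + 124 \cdot 204\right)\right) = - 31811 \left(22380 + \left(27 + 25296\right)\right) = - 31811 \left(22380 + 25323\right) = \left(-31811\right) 47703 = -1517480133$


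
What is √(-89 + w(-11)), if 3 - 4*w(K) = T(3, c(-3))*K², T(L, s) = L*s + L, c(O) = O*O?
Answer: I*√3983/2 ≈ 31.556*I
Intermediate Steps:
c(O) = O²
T(L, s) = L + L*s
w(K) = ¾ - 15*K²/2 (w(K) = ¾ - 3*(1 + (-3)²)*K²/4 = ¾ - 3*(1 + 9)*K²/4 = ¾ - 3*10*K²/4 = ¾ - 15*K²/2)
√(-89 + w(-11)) = √(-89 + (¾ - 15/2*(-11)²)) = √(-89 + (¾ - 15/2*121)) = √(-89 + (¾ - 1815/2)) = √(-89 - 3627/4) = √(-3983/4) = I*√3983/2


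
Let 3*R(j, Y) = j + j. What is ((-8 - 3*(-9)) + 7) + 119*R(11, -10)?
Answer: 2696/3 ≈ 898.67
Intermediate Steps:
R(j, Y) = 2*j/3 (R(j, Y) = (j + j)/3 = (2*j)/3 = 2*j/3)
((-8 - 3*(-9)) + 7) + 119*R(11, -10) = ((-8 - 3*(-9)) + 7) + 119*((⅔)*11) = ((-8 + 27) + 7) + 119*(22/3) = (19 + 7) + 2618/3 = 26 + 2618/3 = 2696/3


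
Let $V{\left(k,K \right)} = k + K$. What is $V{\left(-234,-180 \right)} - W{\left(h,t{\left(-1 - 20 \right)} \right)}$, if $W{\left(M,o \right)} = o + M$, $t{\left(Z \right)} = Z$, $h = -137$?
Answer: $-256$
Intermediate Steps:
$W{\left(M,o \right)} = M + o$
$V{\left(k,K \right)} = K + k$
$V{\left(-234,-180 \right)} - W{\left(h,t{\left(-1 - 20 \right)} \right)} = \left(-180 - 234\right) - \left(-137 - 21\right) = -414 - \left(-137 - 21\right) = -414 - -158 = -414 + 158 = -256$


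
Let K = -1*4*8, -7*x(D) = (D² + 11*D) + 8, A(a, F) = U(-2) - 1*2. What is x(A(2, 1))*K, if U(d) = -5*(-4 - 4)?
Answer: 59840/7 ≈ 8548.6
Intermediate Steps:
U(d) = 40 (U(d) = -5*(-8) = 40)
A(a, F) = 38 (A(a, F) = 40 - 1*2 = 40 - 2 = 38)
x(D) = -8/7 - 11*D/7 - D²/7 (x(D) = -((D² + 11*D) + 8)/7 = -(8 + D² + 11*D)/7 = -8/7 - 11*D/7 - D²/7)
K = -32 (K = -4*8 = -32)
x(A(2, 1))*K = (-8/7 - 11/7*38 - ⅐*38²)*(-32) = (-8/7 - 418/7 - ⅐*1444)*(-32) = (-8/7 - 418/7 - 1444/7)*(-32) = -1870/7*(-32) = 59840/7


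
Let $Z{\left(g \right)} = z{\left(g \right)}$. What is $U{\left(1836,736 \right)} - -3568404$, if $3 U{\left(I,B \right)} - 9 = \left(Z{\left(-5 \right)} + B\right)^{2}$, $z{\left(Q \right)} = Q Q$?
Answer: $\frac{11284342}{3} \approx 3.7614 \cdot 10^{6}$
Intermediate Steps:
$z{\left(Q \right)} = Q^{2}$
$Z{\left(g \right)} = g^{2}$
$U{\left(I,B \right)} = 3 + \frac{\left(25 + B\right)^{2}}{3}$ ($U{\left(I,B \right)} = 3 + \frac{\left(\left(-5\right)^{2} + B\right)^{2}}{3} = 3 + \frac{\left(25 + B\right)^{2}}{3}$)
$U{\left(1836,736 \right)} - -3568404 = \left(3 + \frac{\left(25 + 736\right)^{2}}{3}\right) - -3568404 = \left(3 + \frac{761^{2}}{3}\right) + 3568404 = \left(3 + \frac{1}{3} \cdot 579121\right) + 3568404 = \left(3 + \frac{579121}{3}\right) + 3568404 = \frac{579130}{3} + 3568404 = \frac{11284342}{3}$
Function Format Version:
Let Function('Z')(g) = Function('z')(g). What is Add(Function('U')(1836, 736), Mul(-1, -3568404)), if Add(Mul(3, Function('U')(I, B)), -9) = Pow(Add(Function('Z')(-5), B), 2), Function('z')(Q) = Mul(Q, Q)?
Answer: Rational(11284342, 3) ≈ 3.7614e+6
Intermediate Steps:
Function('z')(Q) = Pow(Q, 2)
Function('Z')(g) = Pow(g, 2)
Function('U')(I, B) = Add(3, Mul(Rational(1, 3), Pow(Add(25, B), 2))) (Function('U')(I, B) = Add(3, Mul(Rational(1, 3), Pow(Add(Pow(-5, 2), B), 2))) = Add(3, Mul(Rational(1, 3), Pow(Add(25, B), 2))))
Add(Function('U')(1836, 736), Mul(-1, -3568404)) = Add(Add(3, Mul(Rational(1, 3), Pow(Add(25, 736), 2))), Mul(-1, -3568404)) = Add(Add(3, Mul(Rational(1, 3), Pow(761, 2))), 3568404) = Add(Add(3, Mul(Rational(1, 3), 579121)), 3568404) = Add(Add(3, Rational(579121, 3)), 3568404) = Add(Rational(579130, 3), 3568404) = Rational(11284342, 3)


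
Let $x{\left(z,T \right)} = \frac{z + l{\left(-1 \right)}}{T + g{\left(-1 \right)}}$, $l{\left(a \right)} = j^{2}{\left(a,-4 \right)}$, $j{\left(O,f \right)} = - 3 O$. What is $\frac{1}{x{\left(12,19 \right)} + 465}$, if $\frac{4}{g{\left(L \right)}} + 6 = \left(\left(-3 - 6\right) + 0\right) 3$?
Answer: $\frac{89}{41484} \approx 0.0021454$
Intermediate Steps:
$l{\left(a \right)} = 9 a^{2}$ ($l{\left(a \right)} = \left(- 3 a\right)^{2} = 9 a^{2}$)
$g{\left(L \right)} = - \frac{4}{33}$ ($g{\left(L \right)} = \frac{4}{-6 + \left(\left(-3 - 6\right) + 0\right) 3} = \frac{4}{-6 + \left(-9 + 0\right) 3} = \frac{4}{-6 - 27} = \frac{4}{-33} = 4 \left(- \frac{1}{33}\right) = - \frac{4}{33}$)
$x{\left(z,T \right)} = \frac{9 + z}{- \frac{4}{33} + T}$ ($x{\left(z,T \right)} = \frac{z + 9 \left(-1\right)^{2}}{T - \frac{4}{33}} = \frac{z + 9 \cdot 1}{- \frac{4}{33} + T} = \frac{z + 9}{- \frac{4}{33} + T} = \frac{9 + z}{- \frac{4}{33} + T}$)
$\frac{1}{x{\left(12,19 \right)} + 465} = \frac{1}{\frac{33 \left(9 + 12\right)}{-4 + 33 \cdot 19} + 465} = \frac{1}{33 \frac{1}{-4 + 627} \cdot 21 + 465} = \frac{1}{33 \cdot \frac{1}{623} \cdot 21 + 465} = \frac{1}{\frac{99}{89} + 465} = \frac{1}{\frac{41484}{89}} = \frac{89}{41484}$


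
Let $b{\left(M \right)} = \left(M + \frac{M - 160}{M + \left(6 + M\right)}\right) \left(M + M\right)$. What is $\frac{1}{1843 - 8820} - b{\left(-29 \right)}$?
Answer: $- \frac{266877253}{181402} \approx -1471.2$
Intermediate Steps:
$b{\left(M \right)} = 2 M \left(M + \frac{-160 + M}{6 + 2 M}\right)$ ($b{\left(M \right)} = \left(M + \frac{-160 + M}{6 + 2 M}\right) 2 M = 2 M \left(M + \frac{-160 + M}{6 + 2 M}\right)$)
$\frac{1}{1843 - 8820} - b{\left(-29 \right)} = \frac{1}{1843 - 8820} - - \frac{29 \left(-160 + 2 \left(-29\right)^{2} + 7 \left(-29\right)\right)}{3 - 29} = \frac{1}{-6977} - - \frac{29 \left(-160 + 2 \cdot 841 - 203\right)}{-26} = - \frac{1}{6977} - \left(-29\right) \left(- \frac{1}{26}\right) \left(-160 + 1682 - 203\right) = - \frac{1}{6977} - \left(-29\right) \left(- \frac{1}{26}\right) 1319 = - \frac{1}{6977} - \frac{38251}{26} = - \frac{266877253}{181402}$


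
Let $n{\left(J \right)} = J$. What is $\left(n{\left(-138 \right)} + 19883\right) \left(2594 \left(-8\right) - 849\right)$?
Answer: $-426511745$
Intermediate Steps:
$\left(n{\left(-138 \right)} + 19883\right) \left(2594 \left(-8\right) - 849\right) = \left(-138 + 19883\right) \left(2594 \left(-8\right) - 849\right) = 19745 \left(-20752 - 849\right) = 19745 \left(-21601\right) = -426511745$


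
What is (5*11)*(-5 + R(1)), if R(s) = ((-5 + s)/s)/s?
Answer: -495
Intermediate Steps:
R(s) = (-5 + s)/s² (R(s) = ((-5 + s)/s)/s = (-5 + s)/s²)
(5*11)*(-5 + R(1)) = (5*11)*(-5 + (-5 + 1)/1²) = 55*(-5 + 1*(-4)) = 55*(-5 - 4) = 55*(-9) = -495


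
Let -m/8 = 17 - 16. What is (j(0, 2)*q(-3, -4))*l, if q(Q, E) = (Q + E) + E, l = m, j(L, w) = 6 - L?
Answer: 528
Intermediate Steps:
m = -8 (m = -8*(17 - 16) = -8*1 = -8)
l = -8
q(Q, E) = Q + 2*E (q(Q, E) = (E + Q) + E = Q + 2*E)
(j(0, 2)*q(-3, -4))*l = ((6 - 1*0)*(-3 + 2*(-4)))*(-8) = ((6 + 0)*(-3 - 8))*(-8) = (6*(-11))*(-8) = -66*(-8) = 528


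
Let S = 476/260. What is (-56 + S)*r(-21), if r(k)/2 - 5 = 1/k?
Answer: -8048/15 ≈ -536.53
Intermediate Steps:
r(k) = 10 + 2/k
S = 119/65 (S = 476*(1/260) = 119/65 ≈ 1.8308)
(-56 + S)*r(-21) = (-56 + 119/65)*(10 + 2/(-21)) = -3521*(10 + 2*(-1/21))/65 = -3521*(10 - 2/21)/65 = -3521/65*208/21 = -8048/15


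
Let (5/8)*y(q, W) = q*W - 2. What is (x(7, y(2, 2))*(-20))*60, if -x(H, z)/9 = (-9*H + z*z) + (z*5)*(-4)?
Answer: -1261008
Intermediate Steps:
y(q, W) = -16/5 + 8*W*q/5 (y(q, W) = 8*(q*W - 2)/5 = 8*(W*q - 2)/5 = 8*(-2 + W*q)/5 = -16/5 + 8*W*q/5)
x(H, z) = -9*z² + 81*H + 180*z (x(H, z) = -9*((-9*H + z*z) + (z*5)*(-4)) = -9*((-9*H + z²) + (5*z)*(-4)) = -9*((z² - 9*H) - 20*z) = -9*(z² - 20*z - 9*H) = -9*z² + 81*H + 180*z)
(x(7, y(2, 2))*(-20))*60 = ((-9*(-16/5 + (8/5)*2*2)² + 81*7 + 180*(-16/5 + (8/5)*2*2))*(-20))*60 = ((-9*(-16/5 + 32/5)² + 567 + 180*(-16/5 + 32/5))*(-20))*60 = ((-9*(16/5)² + 567 + 180*(16/5))*(-20))*60 = ((-9*256/25 + 567 + 576)*(-20))*60 = ((-2304/25 + 567 + 576)*(-20))*60 = ((26271/25)*(-20))*60 = -105084/5*60 = -1261008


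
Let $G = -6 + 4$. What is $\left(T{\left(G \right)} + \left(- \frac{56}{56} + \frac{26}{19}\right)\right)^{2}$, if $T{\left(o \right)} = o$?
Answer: $\frac{961}{361} \approx 2.662$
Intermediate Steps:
$G = -2$
$\left(T{\left(G \right)} + \left(- \frac{56}{56} + \frac{26}{19}\right)\right)^{2} = \left(-2 + \left(- \frac{56}{56} + \frac{26}{19}\right)\right)^{2} = \left(-2 + \left(\left(-56\right) \frac{1}{56} + 26 \cdot \frac{1}{19}\right)\right)^{2} = \left(-2 + \left(-1 + \frac{26}{19}\right)\right)^{2} = \left(-2 + \frac{7}{19}\right)^{2} = \left(- \frac{31}{19}\right)^{2} = \frac{961}{361}$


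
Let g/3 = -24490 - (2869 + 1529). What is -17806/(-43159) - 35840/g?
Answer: 386244718/467541447 ≈ 0.82612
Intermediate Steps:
g = -86664 (g = 3*(-24490 - (2869 + 1529)) = 3*(-24490 - 1*4398) = 3*(-24490 - 4398) = 3*(-28888) = -86664)
-17806/(-43159) - 35840/g = -17806/(-43159) - 35840/(-86664) = -17806*(-1/43159) - 35840*(-1/86664) = 17806/43159 + 4480/10833 = 386244718/467541447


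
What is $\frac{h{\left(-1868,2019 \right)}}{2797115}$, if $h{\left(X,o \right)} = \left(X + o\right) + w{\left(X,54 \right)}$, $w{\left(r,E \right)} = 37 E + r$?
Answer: $\frac{281}{2797115} \approx 0.00010046$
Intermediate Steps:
$w{\left(r,E \right)} = r + 37 E$
$h{\left(X,o \right)} = 1998 + o + 2 X$ ($h{\left(X,o \right)} = \left(X + o\right) + \left(X + 37 \cdot 54\right) = \left(X + o\right) + \left(X + 1998\right) = \left(X + o\right) + \left(1998 + X\right) = 1998 + o + 2 X$)
$\frac{h{\left(-1868,2019 \right)}}{2797115} = \frac{1998 + 2019 + 2 \left(-1868\right)}{2797115} = \left(1998 + 2019 - 3736\right) \frac{1}{2797115} = 281 \cdot \frac{1}{2797115} = \frac{281}{2797115}$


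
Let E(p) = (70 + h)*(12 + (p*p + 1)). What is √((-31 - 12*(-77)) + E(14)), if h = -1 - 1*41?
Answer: √6745 ≈ 82.128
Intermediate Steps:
h = -42 (h = -1 - 41 = -42)
E(p) = 364 + 28*p² (E(p) = (70 - 42)*(12 + (p*p + 1)) = 28*(12 + (p² + 1)) = 28*(12 + (1 + p²)) = 28*(13 + p²) = 364 + 28*p²)
√((-31 - 12*(-77)) + E(14)) = √((-31 - 12*(-77)) + (364 + 28*14²)) = √((-31 + 924) + (364 + 28*196)) = √(893 + (364 + 5488)) = √(893 + 5852) = √6745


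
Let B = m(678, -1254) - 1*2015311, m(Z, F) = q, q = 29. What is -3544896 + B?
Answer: -5560178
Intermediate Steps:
m(Z, F) = 29
B = -2015282 (B = 29 - 1*2015311 = 29 - 2015311 = -2015282)
-3544896 + B = -3544896 - 2015282 = -5560178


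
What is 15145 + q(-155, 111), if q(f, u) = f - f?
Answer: 15145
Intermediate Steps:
q(f, u) = 0
15145 + q(-155, 111) = 15145 + 0 = 15145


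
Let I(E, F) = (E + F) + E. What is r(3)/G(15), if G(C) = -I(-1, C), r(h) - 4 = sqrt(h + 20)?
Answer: -4/13 - sqrt(23)/13 ≈ -0.67660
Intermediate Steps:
r(h) = 4 + sqrt(20 + h) (r(h) = 4 + sqrt(h + 20) = 4 + sqrt(20 + h))
I(E, F) = F + 2*E
G(C) = 2 - C (G(C) = -(C + 2*(-1)) = -(C - 2) = -(-2 + C) = 2 - C)
r(3)/G(15) = (4 + sqrt(20 + 3))/(2 - 1*15) = (4 + sqrt(23))/(2 - 15) = (4 + sqrt(23))/(-13) = (4 + sqrt(23))*(-1/13) = -4/13 - sqrt(23)/13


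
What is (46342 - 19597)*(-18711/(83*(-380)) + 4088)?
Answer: 689776181619/6308 ≈ 1.0935e+8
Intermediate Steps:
(46342 - 19597)*(-18711/(83*(-380)) + 4088) = 26745*(-18711/(-31540) + 4088) = 26745*(-18711*(-1/31540) + 4088) = 26745*(18711/31540 + 4088) = 26745*(128954231/31540) = 689776181619/6308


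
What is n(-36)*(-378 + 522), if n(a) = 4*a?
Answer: -20736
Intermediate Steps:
n(-36)*(-378 + 522) = (4*(-36))*(-378 + 522) = -144*144 = -20736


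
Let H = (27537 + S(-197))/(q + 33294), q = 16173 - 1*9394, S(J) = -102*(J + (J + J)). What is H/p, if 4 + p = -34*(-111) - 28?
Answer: 87819/149953166 ≈ 0.00058564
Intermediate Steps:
S(J) = -306*J (S(J) = -102*(J + 2*J) = -306*J)
q = 6779 (q = 16173 - 9394 = 6779)
H = 87819/40073 (H = (27537 - 306*(-197))/(6779 + 33294) = (27537 + 60282)/40073 = 87819*(1/40073) = 87819/40073 ≈ 2.1915)
p = 3742 (p = -4 + (-34*(-111) - 28) = -4 + (3774 - 28) = -4 + 3746 = 3742)
H/p = (87819/40073)/3742 = (87819/40073)*(1/3742) = 87819/149953166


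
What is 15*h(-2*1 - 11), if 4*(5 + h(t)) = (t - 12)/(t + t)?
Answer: -7425/104 ≈ -71.394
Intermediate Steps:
h(t) = -5 + (-12 + t)/(8*t) (h(t) = -5 + ((t - 12)/(t + t))/4 = -5 + ((-12 + t)/((2*t)))/4 = -5 + ((-12 + t)*(1/(2*t)))/4 = -5 + ((-12 + t)/(2*t))/4 = -5 + (-12 + t)/(8*t))
15*h(-2*1 - 11) = 15*(3*(-4 - 13*(-2*1 - 11))/(8*(-2*1 - 11))) = 15*(3*(-4 - 13*(-2 - 11))/(8*(-2 - 11))) = 15*((3/8)*(-4 - 13*(-13))/(-13)) = 15*((3/8)*(-1/13)*(-4 + 169)) = 15*((3/8)*(-1/13)*165) = 15*(-495/104) = -7425/104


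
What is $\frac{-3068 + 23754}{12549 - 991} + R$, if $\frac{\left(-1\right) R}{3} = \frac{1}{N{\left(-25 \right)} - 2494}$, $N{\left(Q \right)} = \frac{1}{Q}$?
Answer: $\frac{645329818}{360326429} \approx 1.791$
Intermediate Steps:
$R = \frac{75}{62351}$ ($R = - \frac{3}{\frac{1}{-25} - 2494} = - \frac{3}{- \frac{1}{25} - 2494} = - \frac{3}{- \frac{62351}{25}} = \left(-3\right) \left(- \frac{25}{62351}\right) = \frac{75}{62351} \approx 0.0012029$)
$\frac{-3068 + 23754}{12549 - 991} + R = \frac{-3068 + 23754}{12549 - 991} + \frac{75}{62351} = \frac{20686}{11558} + \frac{75}{62351} = 20686 \cdot \frac{1}{11558} + \frac{75}{62351} = \frac{10343}{5779} + \frac{75}{62351} = \frac{645329818}{360326429}$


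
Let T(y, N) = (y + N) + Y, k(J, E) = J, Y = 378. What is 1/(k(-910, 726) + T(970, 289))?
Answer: 1/727 ≈ 0.0013755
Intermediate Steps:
T(y, N) = 378 + N + y (T(y, N) = (y + N) + 378 = (N + y) + 378 = 378 + N + y)
1/(k(-910, 726) + T(970, 289)) = 1/(-910 + (378 + 289 + 970)) = 1/(-910 + 1637) = 1/727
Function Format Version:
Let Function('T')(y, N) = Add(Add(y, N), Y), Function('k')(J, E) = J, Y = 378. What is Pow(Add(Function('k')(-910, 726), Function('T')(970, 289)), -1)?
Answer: Rational(1, 727) ≈ 0.0013755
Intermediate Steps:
Function('T')(y, N) = Add(378, N, y) (Function('T')(y, N) = Add(Add(y, N), 378) = Add(Add(N, y), 378) = Add(378, N, y))
Pow(Add(Function('k')(-910, 726), Function('T')(970, 289)), -1) = Pow(Add(-910, Add(378, 289, 970)), -1) = Pow(Add(-910, 1637), -1) = Pow(727, -1) = Rational(1, 727)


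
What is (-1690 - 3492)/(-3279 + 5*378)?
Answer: 5182/1389 ≈ 3.7307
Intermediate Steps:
(-1690 - 3492)/(-3279 + 5*378) = -5182/(-3279 + 1890) = -5182/(-1389) = -5182*(-1/1389) = 5182/1389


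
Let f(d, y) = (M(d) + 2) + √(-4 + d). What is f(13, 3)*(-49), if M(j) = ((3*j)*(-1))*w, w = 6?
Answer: 11221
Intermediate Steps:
M(j) = -18*j (M(j) = ((3*j)*(-1))*6 = -3*j*6 = -18*j)
f(d, y) = 2 + √(-4 + d) - 18*d (f(d, y) = (-18*d + 2) + √(-4 + d) = (2 - 18*d) + √(-4 + d) = 2 + √(-4 + d) - 18*d)
f(13, 3)*(-49) = (2 + √(-4 + 13) - 18*13)*(-49) = (2 + √9 - 234)*(-49) = (2 + 3 - 234)*(-49) = -229*(-49) = 11221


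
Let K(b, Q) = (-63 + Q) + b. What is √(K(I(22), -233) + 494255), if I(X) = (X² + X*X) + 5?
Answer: 2*√123733 ≈ 703.51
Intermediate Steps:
I(X) = 5 + 2*X² (I(X) = (X² + X²) + 5 = 2*X² + 5 = 5 + 2*X²)
K(b, Q) = -63 + Q + b
√(K(I(22), -233) + 494255) = √((-63 - 233 + (5 + 2*22²)) + 494255) = √((-63 - 233 + (5 + 2*484)) + 494255) = √((-63 - 233 + (5 + 968)) + 494255) = √((-63 - 233 + 973) + 494255) = √(677 + 494255) = √494932 = 2*√123733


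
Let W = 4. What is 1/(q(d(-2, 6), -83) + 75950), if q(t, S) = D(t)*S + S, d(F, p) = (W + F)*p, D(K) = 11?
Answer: 1/74954 ≈ 1.3342e-5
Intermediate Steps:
d(F, p) = p*(4 + F) (d(F, p) = (4 + F)*p = p*(4 + F))
q(t, S) = 12*S (q(t, S) = 11*S + S = 12*S)
1/(q(d(-2, 6), -83) + 75950) = 1/(12*(-83) + 75950) = 1/(-996 + 75950) = 1/74954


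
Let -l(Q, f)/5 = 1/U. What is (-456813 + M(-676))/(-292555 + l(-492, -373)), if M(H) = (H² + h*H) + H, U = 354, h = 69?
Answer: 16693578/103564475 ≈ 0.16119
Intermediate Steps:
l(Q, f) = -5/354
M(H) = H² + 70*H (M(H) = (H² + 69*H) + H = H² + 70*H)
(-456813 + M(-676))/(-292555 + l(-492, -373)) = (-456813 - 676*(70 - 676))/(-292555 - 5/354) = (-456813 - 676*(-606))/(-103564475/354) = (-456813 + 409656)*(-354/103564475) = -47157*(-354/103564475) = 16693578/103564475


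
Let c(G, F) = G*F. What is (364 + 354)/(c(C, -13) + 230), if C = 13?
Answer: 718/61 ≈ 11.770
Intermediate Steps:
c(G, F) = F*G
(364 + 354)/(c(C, -13) + 230) = (364 + 354)/(-13*13 + 230) = 718/(-169 + 230) = 718/61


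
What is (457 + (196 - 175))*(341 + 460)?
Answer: 382878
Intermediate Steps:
(457 + (196 - 175))*(341 + 460) = (457 + 21)*801 = 478*801 = 382878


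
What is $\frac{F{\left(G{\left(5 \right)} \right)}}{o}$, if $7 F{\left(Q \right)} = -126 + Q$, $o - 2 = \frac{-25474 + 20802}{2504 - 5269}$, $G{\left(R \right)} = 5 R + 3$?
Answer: $- \frac{19355}{5101} \approx -3.7944$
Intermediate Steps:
$G{\left(R \right)} = 3 + 5 R$
$o = \frac{10202}{2765}$ ($o = 2 + \frac{-25474 + 20802}{2504 - 5269} = 2 - \frac{4672}{-2765} = 2 - - \frac{4672}{2765} = 2 + \frac{4672}{2765} = \frac{10202}{2765} \approx 3.6897$)
$F{\left(Q \right)} = -18 + \frac{Q}{7}$ ($F{\left(Q \right)} = \frac{-126 + Q}{7} = -18 + \frac{Q}{7}$)
$\frac{F{\left(G{\left(5 \right)} \right)}}{o} = \frac{-18 + \frac{3 + 5 \cdot 5}{7}}{\frac{10202}{2765}} = \left(-18 + \frac{3 + 25}{7}\right) \frac{2765}{10202} = \left(-18 + \frac{1}{7} \cdot 28\right) \frac{2765}{10202} = \left(-18 + 4\right) \frac{2765}{10202} = \left(-14\right) \frac{2765}{10202} = - \frac{19355}{5101}$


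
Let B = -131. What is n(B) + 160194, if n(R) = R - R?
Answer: 160194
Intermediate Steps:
n(R) = 0
n(B) + 160194 = 0 + 160194 = 160194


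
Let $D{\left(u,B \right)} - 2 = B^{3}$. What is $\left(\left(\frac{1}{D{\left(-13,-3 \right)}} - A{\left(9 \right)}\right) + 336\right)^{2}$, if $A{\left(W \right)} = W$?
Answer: $\frac{66814276}{625} \approx 1.069 \cdot 10^{5}$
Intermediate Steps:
$D{\left(u,B \right)} = 2 + B^{3}$
$\left(\left(\frac{1}{D{\left(-13,-3 \right)}} - A{\left(9 \right)}\right) + 336\right)^{2} = \left(\left(\frac{1}{2 + \left(-3\right)^{3}} - 9\right) + 336\right)^{2} = \left(\left(\frac{1}{2 - 27} - 9\right) + 336\right)^{2} = \left(\left(\frac{1}{-25} - 9\right) + 336\right)^{2} = \left(\left(- \frac{1}{25} - 9\right) + 336\right)^{2} = \left(- \frac{226}{25} + 336\right)^{2} = \left(\frac{8174}{25}\right)^{2} = \frac{66814276}{625}$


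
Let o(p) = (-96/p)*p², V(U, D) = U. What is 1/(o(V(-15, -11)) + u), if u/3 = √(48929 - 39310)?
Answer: 160/220781 - √9619/662343 ≈ 0.00057662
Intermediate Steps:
u = 3*√9619 (u = 3*√(48929 - 39310) = 3*√9619 ≈ 294.23)
o(p) = -96*p
1/(o(V(-15, -11)) + u) = 1/(-96*(-15) + 3*√9619) = 1/(1440 + 3*√9619)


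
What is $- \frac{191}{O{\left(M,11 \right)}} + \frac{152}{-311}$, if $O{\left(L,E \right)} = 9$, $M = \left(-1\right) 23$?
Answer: $- \frac{60769}{2799} \approx -21.711$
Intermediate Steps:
$M = -23$
$- \frac{191}{O{\left(M,11 \right)}} + \frac{152}{-311} = - \frac{191}{9} + \frac{152}{-311} = \left(-191\right) \frac{1}{9} + 152 \left(- \frac{1}{311}\right) = - \frac{191}{9} - \frac{152}{311} = - \frac{60769}{2799}$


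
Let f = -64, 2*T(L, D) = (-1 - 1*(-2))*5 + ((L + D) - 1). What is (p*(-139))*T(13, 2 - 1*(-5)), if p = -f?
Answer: -106752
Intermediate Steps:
T(L, D) = 2 + D/2 + L/2 (T(L, D) = ((-1 - 1*(-2))*5 + ((L + D) - 1))/2 = ((-1 + 2)*5 + ((D + L) - 1))/2 = (1*5 + (-1 + D + L))/2 = (5 + (-1 + D + L))/2 = (4 + D + L)/2 = 2 + D/2 + L/2)
p = 64 (p = -1*(-64) = 64)
(p*(-139))*T(13, 2 - 1*(-5)) = (64*(-139))*(2 + (2 - 1*(-5))/2 + (½)*13) = -8896*(2 + (2 + 5)/2 + 13/2) = -8896*(2 + (½)*7 + 13/2) = -8896*(2 + 7/2 + 13/2) = -8896*12 = -106752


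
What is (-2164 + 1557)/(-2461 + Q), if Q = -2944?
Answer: 607/5405 ≈ 0.11230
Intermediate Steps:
(-2164 + 1557)/(-2461 + Q) = (-2164 + 1557)/(-2461 - 2944) = -607/(-5405) = -607*(-1/5405) = 607/5405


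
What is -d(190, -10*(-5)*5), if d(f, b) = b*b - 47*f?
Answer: -53570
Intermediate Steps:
d(f, b) = b² - 47*f
-d(190, -10*(-5)*5) = -((-10*(-5)*5)² - 47*190) = -((50*5)² - 8930) = -(250² - 8930) = -(62500 - 8930) = -1*53570 = -53570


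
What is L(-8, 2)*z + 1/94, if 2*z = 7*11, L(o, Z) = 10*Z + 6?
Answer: 94095/94 ≈ 1001.0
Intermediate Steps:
L(o, Z) = 6 + 10*Z
z = 77/2 (z = (7*11)/2 = (½)*77 = 77/2 ≈ 38.500)
L(-8, 2)*z + 1/94 = (6 + 10*2)*(77/2) + 1/94 = (6 + 20)*(77/2) + 1/94 = 26*(77/2) + 1/94 = 1001 + 1/94 = 94095/94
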